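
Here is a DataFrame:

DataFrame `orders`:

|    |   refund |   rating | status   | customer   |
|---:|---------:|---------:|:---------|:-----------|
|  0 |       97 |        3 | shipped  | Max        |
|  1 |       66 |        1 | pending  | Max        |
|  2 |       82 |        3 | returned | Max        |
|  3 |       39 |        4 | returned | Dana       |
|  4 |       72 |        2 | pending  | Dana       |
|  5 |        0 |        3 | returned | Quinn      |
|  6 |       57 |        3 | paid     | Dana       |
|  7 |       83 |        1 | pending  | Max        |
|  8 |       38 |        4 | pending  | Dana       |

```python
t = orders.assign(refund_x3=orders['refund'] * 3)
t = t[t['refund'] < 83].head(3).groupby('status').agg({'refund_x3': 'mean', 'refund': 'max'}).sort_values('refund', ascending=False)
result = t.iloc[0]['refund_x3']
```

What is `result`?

181.5

add column refund_x3 = orders['refund'] * 3:
   refund  rating    status customer  refund_x3
0      97       3   shipped      Max        291
1      66       1   pending      Max        198
2      82       3  returned      Max        246
3      39       4  returned     Dana        117
4      72       2   pending     Dana        216
5       0       3  returned    Quinn          0
6      57       3      paid     Dana        171
7      83       1   pending      Max        249
8      38       4   pending     Dana        114
filter rows where refund < 83:
   refund  rating    status customer  refund_x3
1      66       1   pending      Max        198
2      82       3  returned      Max        246
3      39       4  returned     Dana        117
4      72       2   pending     Dana        216
5       0       3  returned    Quinn          0
6      57       3      paid     Dana        171
8      38       4   pending     Dana        114
take first 3 rows:
   refund  rating    status customer  refund_x3
1      66       1   pending      Max        198
2      82       3  returned      Max        246
3      39       4  returned     Dana        117
group by status: mean(refund_x3), max(refund):
          refund_x3  refund
status                     
pending       198.0      66
returned      181.5      82
sort by refund descending:
          refund_x3  refund
status                     
returned      181.5      82
pending       198.0      66
Then the value at position 0, column 'refund_x3': 181.5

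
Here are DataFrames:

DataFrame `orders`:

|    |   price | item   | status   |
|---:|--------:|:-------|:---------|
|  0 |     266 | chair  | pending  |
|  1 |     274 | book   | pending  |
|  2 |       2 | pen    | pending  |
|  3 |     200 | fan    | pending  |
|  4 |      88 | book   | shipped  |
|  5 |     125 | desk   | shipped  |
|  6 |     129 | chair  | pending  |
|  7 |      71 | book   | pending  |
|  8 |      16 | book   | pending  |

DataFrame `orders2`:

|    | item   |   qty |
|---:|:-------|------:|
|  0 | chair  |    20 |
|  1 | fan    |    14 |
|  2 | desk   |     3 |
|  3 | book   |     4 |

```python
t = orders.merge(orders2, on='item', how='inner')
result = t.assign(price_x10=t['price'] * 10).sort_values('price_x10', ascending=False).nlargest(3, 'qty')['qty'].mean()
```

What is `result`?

merge on 'item' (how='inner') → 8 rows:
   price   item   status  qty
0    266  chair  pending   20
1    274   book  pending    4
2    200    fan  pending   14
3     88   book  shipped    4
4    125   desk  shipped    3
5    129  chair  pending   20
6     71   book  pending    4
7     16   book  pending    4
add column price_x10 = t['price'] * 10:
   price   item   status  qty  price_x10
0    266  chair  pending   20       2660
1    274   book  pending    4       2740
2    200    fan  pending   14       2000
3     88   book  shipped    4        880
4    125   desk  shipped    3       1250
5    129  chair  pending   20       1290
6     71   book  pending    4        710
7     16   book  pending    4        160
sort by price_x10 descending:
   price   item   status  qty  price_x10
1    274   book  pending    4       2740
0    266  chair  pending   20       2660
2    200    fan  pending   14       2000
5    129  chair  pending   20       1290
4    125   desk  shipped    3       1250
3     88   book  shipped    4        880
6     71   book  pending    4        710
7     16   book  pending    4        160
take 3 rows with largest qty:
   price   item   status  qty  price_x10
0    266  chair  pending   20       2660
5    129  chair  pending   20       1290
2    200    fan  pending   14       2000
So mean() = 18.0.

18.0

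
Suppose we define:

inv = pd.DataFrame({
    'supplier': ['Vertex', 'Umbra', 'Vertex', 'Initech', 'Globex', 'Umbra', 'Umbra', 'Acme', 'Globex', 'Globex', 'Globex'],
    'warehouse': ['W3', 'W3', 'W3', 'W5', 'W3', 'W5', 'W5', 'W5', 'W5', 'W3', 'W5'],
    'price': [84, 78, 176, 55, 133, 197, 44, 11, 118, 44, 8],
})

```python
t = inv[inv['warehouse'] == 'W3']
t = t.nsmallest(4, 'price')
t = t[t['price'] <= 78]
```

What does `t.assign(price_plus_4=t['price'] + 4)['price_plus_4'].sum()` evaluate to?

filter rows where warehouse == 'W3':
  supplier warehouse  price
0   Vertex        W3     84
1    Umbra        W3     78
2   Vertex        W3    176
4   Globex        W3    133
9   Globex        W3     44
take 4 rows with smallest price:
  supplier warehouse  price
9   Globex        W3     44
1    Umbra        W3     78
0   Vertex        W3     84
4   Globex        W3    133
filter rows where price <= 78:
  supplier warehouse  price
9   Globex        W3     44
1    Umbra        W3     78
add column price_plus_4 = t['price'] + 4:
  supplier warehouse  price  price_plus_4
9   Globex        W3     44            48
1    Umbra        W3     78            82
Then the sum of column 'price_plus_4': 130

130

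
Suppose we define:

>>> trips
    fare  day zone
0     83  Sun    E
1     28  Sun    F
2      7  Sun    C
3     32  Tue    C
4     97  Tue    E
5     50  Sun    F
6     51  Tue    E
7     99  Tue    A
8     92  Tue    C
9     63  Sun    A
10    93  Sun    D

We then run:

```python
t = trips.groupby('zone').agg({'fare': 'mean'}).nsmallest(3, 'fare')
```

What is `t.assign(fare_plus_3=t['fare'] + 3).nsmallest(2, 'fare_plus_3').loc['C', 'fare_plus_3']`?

46.6666666667

group by zone, mean of fare:
           fare
zone           
A     81.000000
C     43.666667
D     93.000000
E     77.000000
F     39.000000
take 3 rows with smallest fare:
           fare
zone           
F     39.000000
C     43.666667
E     77.000000
add column fare_plus_3 = t['fare'] + 3:
           fare  fare_plus_3
zone                        
F     39.000000    42.000000
C     43.666667    46.666667
E     77.000000    80.000000
take 2 rows with smallest fare_plus_3:
           fare  fare_plus_3
zone                        
F     39.000000    42.000000
C     43.666667    46.666667
value at row 'C', column 'fare_plus_3' → 46.6666666667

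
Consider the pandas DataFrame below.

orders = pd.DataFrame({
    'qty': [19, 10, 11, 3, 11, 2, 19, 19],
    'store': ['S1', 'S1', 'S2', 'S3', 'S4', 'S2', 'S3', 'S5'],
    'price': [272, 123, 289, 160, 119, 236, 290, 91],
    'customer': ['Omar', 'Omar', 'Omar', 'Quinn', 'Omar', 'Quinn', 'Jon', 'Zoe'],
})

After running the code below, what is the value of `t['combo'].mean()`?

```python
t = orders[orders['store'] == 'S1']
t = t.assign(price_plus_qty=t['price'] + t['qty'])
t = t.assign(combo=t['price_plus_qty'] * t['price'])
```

47755.5

filter rows where store == 'S1':
   qty store  price customer
0   19    S1    272     Omar
1   10    S1    123     Omar
add column price_plus_qty = t['price'] + t['qty']:
   qty store  price customer  price_plus_qty
0   19    S1    272     Omar             291
1   10    S1    123     Omar             133
add column combo = t['price_plus_qty'] * t['price']:
   qty store  price customer  price_plus_qty  combo
0   19    S1    272     Omar             291  79152
1   10    S1    123     Omar             133  16359
Taking the mean of column 'combo' gives 47755.5.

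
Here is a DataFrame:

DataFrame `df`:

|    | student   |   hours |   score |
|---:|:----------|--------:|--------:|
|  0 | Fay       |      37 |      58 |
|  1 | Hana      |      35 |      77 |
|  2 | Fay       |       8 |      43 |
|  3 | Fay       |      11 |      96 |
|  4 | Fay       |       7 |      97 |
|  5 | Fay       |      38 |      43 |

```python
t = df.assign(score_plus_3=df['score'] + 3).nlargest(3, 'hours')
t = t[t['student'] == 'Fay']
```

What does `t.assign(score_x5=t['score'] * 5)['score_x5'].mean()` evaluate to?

add column score_plus_3 = df['score'] + 3:
  student  hours  score  score_plus_3
0     Fay     37     58            61
1    Hana     35     77            80
2     Fay      8     43            46
3     Fay     11     96            99
4     Fay      7     97           100
5     Fay     38     43            46
take 3 rows with largest hours:
  student  hours  score  score_plus_3
5     Fay     38     43            46
0     Fay     37     58            61
1    Hana     35     77            80
filter rows where student == 'Fay':
  student  hours  score  score_plus_3
5     Fay     38     43            46
0     Fay     37     58            61
add column score_x5 = t['score'] * 5:
  student  hours  score  score_plus_3  score_x5
5     Fay     38     43            46       215
0     Fay     37     58            61       290
mean of column 'score_x5' → 252.5

252.5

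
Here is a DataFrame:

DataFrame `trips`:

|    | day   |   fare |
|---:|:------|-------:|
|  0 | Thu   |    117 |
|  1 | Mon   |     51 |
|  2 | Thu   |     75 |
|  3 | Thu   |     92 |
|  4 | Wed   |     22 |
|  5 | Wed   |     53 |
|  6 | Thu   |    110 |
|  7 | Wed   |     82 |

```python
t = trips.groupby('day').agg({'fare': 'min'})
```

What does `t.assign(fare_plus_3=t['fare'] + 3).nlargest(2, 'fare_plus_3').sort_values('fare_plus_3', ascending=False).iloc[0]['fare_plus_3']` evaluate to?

group by day, min of fare:
     fare
day      
Mon    51
Thu    75
Wed    22
add column fare_plus_3 = t['fare'] + 3:
     fare  fare_plus_3
day                   
Mon    51           54
Thu    75           78
Wed    22           25
take 2 rows with largest fare_plus_3:
     fare  fare_plus_3
day                   
Thu    75           78
Mon    51           54
sort by fare_plus_3 descending:
     fare  fare_plus_3
day                   
Thu    75           78
Mon    51           54
Taking the value at position 0, column 'fare_plus_3' gives 78.

78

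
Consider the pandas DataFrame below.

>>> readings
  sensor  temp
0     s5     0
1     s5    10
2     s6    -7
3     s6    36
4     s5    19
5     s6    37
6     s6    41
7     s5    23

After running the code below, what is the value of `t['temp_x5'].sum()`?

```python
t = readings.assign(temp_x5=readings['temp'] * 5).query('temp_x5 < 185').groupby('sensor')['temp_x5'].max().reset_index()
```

add column temp_x5 = readings['temp'] * 5:
  sensor  temp  temp_x5
0     s5     0        0
1     s5    10       50
2     s6    -7      -35
3     s6    36      180
4     s5    19       95
5     s6    37      185
6     s6    41      205
7     s5    23      115
filter rows where temp_x5 < 185:
  sensor  temp  temp_x5
0     s5     0        0
1     s5    10       50
2     s6    -7      -35
3     s6    36      180
4     s5    19       95
7     s5    23      115
group by sensor, max of temp_x5:
sensor
s5    115
s6    180
Name: temp_x5, dtype: int64
reset_index():
  sensor  temp_x5
0     s5      115
1     s6      180
Then the sum of column 'temp_x5': 295

295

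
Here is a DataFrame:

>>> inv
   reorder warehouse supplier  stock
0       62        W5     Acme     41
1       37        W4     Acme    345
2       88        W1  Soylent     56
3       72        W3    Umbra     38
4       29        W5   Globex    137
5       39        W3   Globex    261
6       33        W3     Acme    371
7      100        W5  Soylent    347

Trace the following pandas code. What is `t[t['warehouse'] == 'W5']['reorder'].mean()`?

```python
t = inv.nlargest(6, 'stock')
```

64.5

take 6 rows with largest stock:
   reorder warehouse supplier  stock
6       33        W3     Acme    371
7      100        W5  Soylent    347
1       37        W4     Acme    345
5       39        W3   Globex    261
4       29        W5   Globex    137
2       88        W1  Soylent     56
filter rows where warehouse == 'W5':
   reorder warehouse supplier  stock
7      100        W5  Soylent    347
4       29        W5   Globex    137
Finally, mean of column 'reorder' = 64.5.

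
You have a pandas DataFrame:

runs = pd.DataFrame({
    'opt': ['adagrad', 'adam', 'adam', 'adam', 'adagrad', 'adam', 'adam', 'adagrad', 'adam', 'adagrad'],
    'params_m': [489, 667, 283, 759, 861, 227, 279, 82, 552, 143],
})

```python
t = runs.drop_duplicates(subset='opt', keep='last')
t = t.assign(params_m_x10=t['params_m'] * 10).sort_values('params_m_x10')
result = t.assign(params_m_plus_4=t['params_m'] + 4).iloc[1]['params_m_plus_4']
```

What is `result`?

556

drop duplicate opt (keep=last):
       opt  params_m
8     adam       552
9  adagrad       143
add column params_m_x10 = t['params_m'] * 10:
       opt  params_m  params_m_x10
8     adam       552          5520
9  adagrad       143          1430
sort by params_m_x10:
       opt  params_m  params_m_x10
9  adagrad       143          1430
8     adam       552          5520
add column params_m_plus_4 = t['params_m'] + 4:
       opt  params_m  params_m_x10  params_m_plus_4
9  adagrad       143          1430              147
8     adam       552          5520              556
Then the value at position 1, column 'params_m_plus_4': 556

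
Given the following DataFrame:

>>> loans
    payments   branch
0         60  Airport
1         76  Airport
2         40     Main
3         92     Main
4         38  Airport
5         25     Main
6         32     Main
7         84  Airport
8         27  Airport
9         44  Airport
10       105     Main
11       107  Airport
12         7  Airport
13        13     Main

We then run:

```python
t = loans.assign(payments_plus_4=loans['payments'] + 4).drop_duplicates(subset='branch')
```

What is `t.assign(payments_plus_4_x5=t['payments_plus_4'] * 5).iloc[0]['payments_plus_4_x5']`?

320

add column payments_plus_4 = loans['payments'] + 4:
    payments   branch  payments_plus_4
0         60  Airport               64
1         76  Airport               80
2         40     Main               44
3         92     Main               96
4         38  Airport               42
5         25     Main               29
6         32     Main               36
7         84  Airport               88
8         27  Airport               31
9         44  Airport               48
10       105     Main              109
11       107  Airport              111
12         7  Airport               11
13        13     Main               17
drop duplicate branch (keep=first):
   payments   branch  payments_plus_4
0        60  Airport               64
2        40     Main               44
add column payments_plus_4_x5 = t['payments_plus_4'] * 5:
   payments   branch  payments_plus_4  payments_plus_4_x5
0        60  Airport               64                 320
2        40     Main               44                 220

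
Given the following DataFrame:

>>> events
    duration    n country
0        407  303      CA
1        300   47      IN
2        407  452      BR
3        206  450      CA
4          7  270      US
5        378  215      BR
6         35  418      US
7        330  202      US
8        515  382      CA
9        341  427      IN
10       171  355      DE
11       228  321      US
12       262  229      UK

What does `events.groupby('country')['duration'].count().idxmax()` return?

US

group by country, count of duration:
country
BR    2
CA    3
DE    1
IN    2
UK    1
US    4
Name: duration, dtype: int64
label with the largest value → US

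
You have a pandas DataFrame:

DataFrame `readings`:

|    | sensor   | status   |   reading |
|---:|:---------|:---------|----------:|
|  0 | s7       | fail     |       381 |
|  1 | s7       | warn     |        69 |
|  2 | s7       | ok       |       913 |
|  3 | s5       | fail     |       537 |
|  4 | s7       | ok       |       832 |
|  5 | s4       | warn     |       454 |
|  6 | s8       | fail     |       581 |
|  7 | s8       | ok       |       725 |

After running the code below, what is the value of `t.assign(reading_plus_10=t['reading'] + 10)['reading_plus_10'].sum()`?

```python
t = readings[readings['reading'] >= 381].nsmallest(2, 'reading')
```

855

filter rows where reading >= 381:
  sensor status  reading
0     s7   fail      381
2     s7     ok      913
3     s5   fail      537
4     s7     ok      832
5     s4   warn      454
6     s8   fail      581
7     s8     ok      725
take 2 rows with smallest reading:
  sensor status  reading
0     s7   fail      381
5     s4   warn      454
add column reading_plus_10 = t['reading'] + 10:
  sensor status  reading  reading_plus_10
0     s7   fail      381              391
5     s4   warn      454              464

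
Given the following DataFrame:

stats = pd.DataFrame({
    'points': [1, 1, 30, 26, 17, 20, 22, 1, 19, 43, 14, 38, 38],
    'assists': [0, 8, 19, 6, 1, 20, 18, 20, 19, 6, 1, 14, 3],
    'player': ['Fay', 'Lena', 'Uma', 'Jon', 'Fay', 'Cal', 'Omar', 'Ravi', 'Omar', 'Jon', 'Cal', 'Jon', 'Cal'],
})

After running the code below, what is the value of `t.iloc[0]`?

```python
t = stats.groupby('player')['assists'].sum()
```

24

group by player, sum of assists:
player
Cal     24
Fay      1
Jon     26
Lena     8
Omar    37
Ravi    20
Uma     19
Name: assists, dtype: int64
Then the value at position 0: 24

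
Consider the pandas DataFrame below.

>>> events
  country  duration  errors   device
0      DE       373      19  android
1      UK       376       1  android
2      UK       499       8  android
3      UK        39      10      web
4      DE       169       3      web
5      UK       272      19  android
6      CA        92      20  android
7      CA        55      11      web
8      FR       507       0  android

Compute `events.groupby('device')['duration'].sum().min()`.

group by device, sum of duration:
device
android    2119
web         263
Name: duration, dtype: int64
The min of the resulting series is 263.

263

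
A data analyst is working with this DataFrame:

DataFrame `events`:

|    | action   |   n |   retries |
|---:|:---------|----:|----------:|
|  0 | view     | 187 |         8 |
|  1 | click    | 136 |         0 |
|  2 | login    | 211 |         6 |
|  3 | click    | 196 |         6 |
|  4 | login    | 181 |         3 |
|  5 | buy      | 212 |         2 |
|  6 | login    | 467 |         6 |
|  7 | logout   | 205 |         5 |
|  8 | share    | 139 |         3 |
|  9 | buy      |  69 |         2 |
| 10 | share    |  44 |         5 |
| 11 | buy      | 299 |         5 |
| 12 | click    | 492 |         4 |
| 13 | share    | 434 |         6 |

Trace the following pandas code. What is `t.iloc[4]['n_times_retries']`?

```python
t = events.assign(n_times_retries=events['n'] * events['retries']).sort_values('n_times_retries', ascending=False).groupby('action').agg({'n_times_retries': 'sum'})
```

add column n_times_retries = events['n'] * events['retries']:
    action    n  retries  n_times_retries
0     view  187        8             1496
1    click  136        0                0
2    login  211        6             1266
3    click  196        6             1176
4    login  181        3              543
5      buy  212        2              424
6    login  467        6             2802
7   logout  205        5             1025
8    share  139        3              417
9      buy   69        2              138
10   share   44        5              220
11     buy  299        5             1495
12   click  492        4             1968
13   share  434        6             2604
sort by n_times_retries descending:
    action    n  retries  n_times_retries
6    login  467        6             2802
13   share  434        6             2604
12   click  492        4             1968
0     view  187        8             1496
11     buy  299        5             1495
2    login  211        6             1266
3    click  196        6             1176
7   logout  205        5             1025
4    login  181        3              543
5      buy  212        2              424
8    share  139        3              417
10   share   44        5              220
9      buy   69        2              138
1    click  136        0                0
group by action, sum of n_times_retries:
        n_times_retries
action                 
buy                2057
click              3144
login              4611
logout             1025
share              3241
view               1496

3241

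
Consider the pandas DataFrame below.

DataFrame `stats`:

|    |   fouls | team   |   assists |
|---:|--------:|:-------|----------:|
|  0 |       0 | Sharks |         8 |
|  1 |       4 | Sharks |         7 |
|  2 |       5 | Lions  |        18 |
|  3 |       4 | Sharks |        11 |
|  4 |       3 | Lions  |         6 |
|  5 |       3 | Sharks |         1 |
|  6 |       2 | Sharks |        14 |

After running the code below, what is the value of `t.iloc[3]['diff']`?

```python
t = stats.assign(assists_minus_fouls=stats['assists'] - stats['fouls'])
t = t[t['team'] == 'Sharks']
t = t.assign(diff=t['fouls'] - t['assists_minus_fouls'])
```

add column assists_minus_fouls = stats['assists'] - stats['fouls']:
   fouls    team  assists  assists_minus_fouls
0      0  Sharks        8                    8
1      4  Sharks        7                    3
2      5   Lions       18                   13
3      4  Sharks       11                    7
4      3   Lions        6                    3
5      3  Sharks        1                   -2
6      2  Sharks       14                   12
filter rows where team == 'Sharks':
   fouls    team  assists  assists_minus_fouls
0      0  Sharks        8                    8
1      4  Sharks        7                    3
3      4  Sharks       11                    7
5      3  Sharks        1                   -2
6      2  Sharks       14                   12
add column diff = t['fouls'] - t['assists_minus_fouls']:
   fouls    team  assists  assists_minus_fouls  diff
0      0  Sharks        8                    8    -8
1      4  Sharks        7                    3     1
3      4  Sharks       11                    7    -3
5      3  Sharks        1                   -2     5
6      2  Sharks       14                   12   -10
So iloc[3]['diff'] = 5.

5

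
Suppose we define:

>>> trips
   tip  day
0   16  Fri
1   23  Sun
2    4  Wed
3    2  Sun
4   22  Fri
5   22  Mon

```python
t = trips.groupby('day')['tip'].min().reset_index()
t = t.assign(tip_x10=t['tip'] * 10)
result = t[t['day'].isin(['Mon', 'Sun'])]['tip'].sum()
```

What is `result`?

24

group by day, min of tip:
day
Fri    16
Mon    22
Sun     2
Wed     4
Name: tip, dtype: int64
reset_index():
   day  tip
0  Fri   16
1  Mon   22
2  Sun    2
3  Wed    4
add column tip_x10 = t['tip'] * 10:
   day  tip  tip_x10
0  Fri   16      160
1  Mon   22      220
2  Sun    2       20
3  Wed    4       40
filter rows where day in ['Mon', 'Sun']:
   day  tip  tip_x10
1  Mon   22      220
2  Sun    2       20
Finally, sum of column 'tip' = 24.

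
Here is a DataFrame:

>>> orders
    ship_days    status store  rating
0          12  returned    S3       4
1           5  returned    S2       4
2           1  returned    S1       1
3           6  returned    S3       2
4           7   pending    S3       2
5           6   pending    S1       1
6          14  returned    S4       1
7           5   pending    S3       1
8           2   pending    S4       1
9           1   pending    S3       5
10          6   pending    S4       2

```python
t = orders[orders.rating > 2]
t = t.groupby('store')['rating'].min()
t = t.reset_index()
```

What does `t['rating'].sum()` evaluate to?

8

filter rows where rating > 2:
   ship_days    status store  rating
0         12  returned    S3       4
1          5  returned    S2       4
9          1   pending    S3       5
group by store, min of rating:
store
S2    4
S3    4
Name: rating, dtype: int64
reset_index():
  store  rating
0    S2       4
1    S3       4
Hence 8.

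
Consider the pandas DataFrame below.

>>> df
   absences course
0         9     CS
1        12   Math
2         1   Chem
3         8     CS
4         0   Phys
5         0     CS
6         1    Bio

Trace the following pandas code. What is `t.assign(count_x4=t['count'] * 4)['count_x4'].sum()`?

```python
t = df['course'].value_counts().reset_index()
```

28

value_counts of course:
course
CS      3
Math    1
Chem    1
Phys    1
Bio     1
Name: count, dtype: int64
reset_index():
  course  count
0     CS      3
1   Math      1
2   Chem      1
3   Phys      1
4    Bio      1
add column count_x4 = t['count'] * 4:
  course  count  count_x4
0     CS      3        12
1   Math      1         4
2   Chem      1         4
3   Phys      1         4
4    Bio      1         4
sum of column 'count_x4' → 28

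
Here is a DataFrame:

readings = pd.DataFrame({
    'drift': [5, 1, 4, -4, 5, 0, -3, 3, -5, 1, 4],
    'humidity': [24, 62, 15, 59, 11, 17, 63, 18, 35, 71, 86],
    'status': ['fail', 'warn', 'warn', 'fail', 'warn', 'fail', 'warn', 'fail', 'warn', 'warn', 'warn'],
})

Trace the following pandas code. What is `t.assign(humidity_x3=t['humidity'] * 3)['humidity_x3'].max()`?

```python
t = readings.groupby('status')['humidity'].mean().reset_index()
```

147.0

group by status, mean of humidity:
status
fail    29.5
warn    49.0
Name: humidity, dtype: float64
reset_index():
  status  humidity
0   fail      29.5
1   warn      49.0
add column humidity_x3 = t['humidity'] * 3:
  status  humidity  humidity_x3
0   fail      29.5         88.5
1   warn      49.0        147.0
Finally, max of column 'humidity_x3' = 147.0.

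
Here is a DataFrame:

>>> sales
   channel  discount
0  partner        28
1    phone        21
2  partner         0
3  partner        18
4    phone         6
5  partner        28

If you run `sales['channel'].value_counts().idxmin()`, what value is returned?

phone

value_counts of channel:
channel
partner    4
phone      2
Name: count, dtype: int64
label with the smallest value → phone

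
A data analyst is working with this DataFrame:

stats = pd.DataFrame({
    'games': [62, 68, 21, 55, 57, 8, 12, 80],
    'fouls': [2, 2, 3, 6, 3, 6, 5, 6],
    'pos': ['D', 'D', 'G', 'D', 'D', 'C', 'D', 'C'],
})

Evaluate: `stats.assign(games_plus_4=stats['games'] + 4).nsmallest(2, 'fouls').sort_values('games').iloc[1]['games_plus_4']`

72

add column games_plus_4 = stats['games'] + 4:
   games  fouls pos  games_plus_4
0     62      2   D            66
1     68      2   D            72
2     21      3   G            25
3     55      6   D            59
4     57      3   D            61
5      8      6   C            12
6     12      5   D            16
7     80      6   C            84
take 2 rows with smallest fouls:
   games  fouls pos  games_plus_4
0     62      2   D            66
1     68      2   D            72
sort by games:
   games  fouls pos  games_plus_4
0     62      2   D            66
1     68      2   D            72
Finally, value at position 1, column 'games_plus_4' = 72.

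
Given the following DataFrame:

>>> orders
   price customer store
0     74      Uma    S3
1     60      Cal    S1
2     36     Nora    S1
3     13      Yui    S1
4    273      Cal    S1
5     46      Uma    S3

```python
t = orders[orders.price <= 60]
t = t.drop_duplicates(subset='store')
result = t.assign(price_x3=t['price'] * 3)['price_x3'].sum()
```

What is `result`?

318

filter rows where price <= 60:
   price customer store
1     60      Cal    S1
2     36     Nora    S1
3     13      Yui    S1
5     46      Uma    S3
drop duplicate store (keep=first):
   price customer store
1     60      Cal    S1
5     46      Uma    S3
add column price_x3 = t['price'] * 3:
   price customer store  price_x3
1     60      Cal    S1       180
5     46      Uma    S3       138
sum of column 'price_x3' → 318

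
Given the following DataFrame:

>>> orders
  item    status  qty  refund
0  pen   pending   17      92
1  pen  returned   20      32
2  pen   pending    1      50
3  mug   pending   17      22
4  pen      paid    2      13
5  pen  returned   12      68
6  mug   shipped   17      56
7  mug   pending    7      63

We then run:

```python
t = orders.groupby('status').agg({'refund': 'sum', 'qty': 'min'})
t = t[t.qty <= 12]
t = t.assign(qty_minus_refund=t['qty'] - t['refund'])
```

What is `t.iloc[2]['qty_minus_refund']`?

-88

group by status: sum(refund), min(qty):
          refund  qty
status               
paid          13    2
pending      227    1
returned     100   12
shipped       56   17
filter rows where qty <= 12:
          refund  qty
status               
paid          13    2
pending      227    1
returned     100   12
add column qty_minus_refund = t['qty'] - t['refund']:
          refund  qty  qty_minus_refund
status                                 
paid          13    2               -11
pending      227    1              -226
returned     100   12               -88
Reading off the value at position 2, column 'qty_minus_refund', we get -88.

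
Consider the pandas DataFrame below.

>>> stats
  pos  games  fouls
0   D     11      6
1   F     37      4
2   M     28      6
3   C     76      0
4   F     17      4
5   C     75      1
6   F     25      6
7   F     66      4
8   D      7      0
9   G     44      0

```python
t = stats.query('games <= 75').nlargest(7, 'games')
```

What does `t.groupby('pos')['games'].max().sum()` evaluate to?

filter rows where games <= 75:
  pos  games  fouls
0   D     11      6
1   F     37      4
2   M     28      6
4   F     17      4
5   C     75      1
6   F     25      6
7   F     66      4
8   D      7      0
9   G     44      0
take 7 rows with largest games:
  pos  games  fouls
5   C     75      1
7   F     66      4
9   G     44      0
1   F     37      4
2   M     28      6
6   F     25      6
4   F     17      4
group by pos, max of games:
pos
C    75
F    66
G    44
M    28
Name: games, dtype: int64

213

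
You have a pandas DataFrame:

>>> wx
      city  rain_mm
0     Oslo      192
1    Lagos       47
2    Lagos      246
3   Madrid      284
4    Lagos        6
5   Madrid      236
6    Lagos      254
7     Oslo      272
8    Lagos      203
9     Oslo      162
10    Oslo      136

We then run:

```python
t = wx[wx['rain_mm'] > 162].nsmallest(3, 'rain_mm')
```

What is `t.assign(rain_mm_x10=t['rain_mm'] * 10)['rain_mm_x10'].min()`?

1920

filter rows where rain_mm > 162:
     city  rain_mm
0    Oslo      192
2   Lagos      246
3  Madrid      284
5  Madrid      236
6   Lagos      254
7    Oslo      272
8   Lagos      203
take 3 rows with smallest rain_mm:
     city  rain_mm
0    Oslo      192
8   Lagos      203
5  Madrid      236
add column rain_mm_x10 = t['rain_mm'] * 10:
     city  rain_mm  rain_mm_x10
0    Oslo      192         1920
8   Lagos      203         2030
5  Madrid      236         2360
Taking the min of column 'rain_mm_x10' gives 1920.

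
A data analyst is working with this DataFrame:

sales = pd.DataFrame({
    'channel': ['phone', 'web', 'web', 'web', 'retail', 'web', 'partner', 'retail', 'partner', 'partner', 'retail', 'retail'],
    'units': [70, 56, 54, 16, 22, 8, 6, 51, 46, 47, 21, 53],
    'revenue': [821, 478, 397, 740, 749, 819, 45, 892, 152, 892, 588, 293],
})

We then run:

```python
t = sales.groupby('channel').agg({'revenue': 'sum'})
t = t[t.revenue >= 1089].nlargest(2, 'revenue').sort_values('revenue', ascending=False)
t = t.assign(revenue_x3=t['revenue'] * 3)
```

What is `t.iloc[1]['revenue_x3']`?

7302

group by channel, sum of revenue:
         revenue
channel         
partner     1089
phone        821
retail      2522
web         2434
filter rows where revenue >= 1089:
         revenue
channel         
partner     1089
retail      2522
web         2434
take 2 rows with largest revenue:
         revenue
channel         
retail      2522
web         2434
sort by revenue descending:
         revenue
channel         
retail      2522
web         2434
add column revenue_x3 = t['revenue'] * 3:
         revenue  revenue_x3
channel                     
retail      2522        7566
web         2434        7302
Reading off the value at position 1, column 'revenue_x3', we get 7302.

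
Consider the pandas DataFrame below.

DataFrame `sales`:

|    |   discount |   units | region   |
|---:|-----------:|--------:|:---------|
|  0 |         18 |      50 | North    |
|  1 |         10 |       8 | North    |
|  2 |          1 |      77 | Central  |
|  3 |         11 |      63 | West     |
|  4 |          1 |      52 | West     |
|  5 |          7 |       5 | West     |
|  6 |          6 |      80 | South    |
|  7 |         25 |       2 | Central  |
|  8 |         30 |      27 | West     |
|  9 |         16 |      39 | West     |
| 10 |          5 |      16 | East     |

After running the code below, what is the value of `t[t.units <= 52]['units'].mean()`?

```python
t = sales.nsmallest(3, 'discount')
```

34.0

take 3 rows with smallest discount:
    discount  units   region
2          1     77  Central
4          1     52     West
10         5     16     East
filter rows where units <= 52:
    discount  units region
4          1     52   West
10         5     16   East
Reading off the mean of column 'units', we get 34.0.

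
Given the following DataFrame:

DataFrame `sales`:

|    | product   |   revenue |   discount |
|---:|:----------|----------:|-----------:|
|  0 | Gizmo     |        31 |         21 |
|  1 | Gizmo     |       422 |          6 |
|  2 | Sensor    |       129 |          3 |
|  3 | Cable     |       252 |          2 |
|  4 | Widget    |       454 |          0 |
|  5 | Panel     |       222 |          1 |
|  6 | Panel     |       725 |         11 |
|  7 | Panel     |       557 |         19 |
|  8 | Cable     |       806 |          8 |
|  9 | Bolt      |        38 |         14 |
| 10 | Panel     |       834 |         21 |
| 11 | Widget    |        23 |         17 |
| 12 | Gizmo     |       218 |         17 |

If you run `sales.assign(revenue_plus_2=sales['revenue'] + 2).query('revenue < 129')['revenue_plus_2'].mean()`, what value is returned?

add column revenue_plus_2 = sales['revenue'] + 2:
   product  revenue  discount  revenue_plus_2
0    Gizmo       31        21              33
1    Gizmo      422         6             424
2   Sensor      129         3             131
3    Cable      252         2             254
4   Widget      454         0             456
5    Panel      222         1             224
6    Panel      725        11             727
7    Panel      557        19             559
8    Cable      806         8             808
9     Bolt       38        14              40
10   Panel      834        21             836
11  Widget       23        17              25
12   Gizmo      218        17             220
filter rows where revenue < 129:
   product  revenue  discount  revenue_plus_2
0    Gizmo       31        21              33
9     Bolt       38        14              40
11  Widget       23        17              25

32.6666666667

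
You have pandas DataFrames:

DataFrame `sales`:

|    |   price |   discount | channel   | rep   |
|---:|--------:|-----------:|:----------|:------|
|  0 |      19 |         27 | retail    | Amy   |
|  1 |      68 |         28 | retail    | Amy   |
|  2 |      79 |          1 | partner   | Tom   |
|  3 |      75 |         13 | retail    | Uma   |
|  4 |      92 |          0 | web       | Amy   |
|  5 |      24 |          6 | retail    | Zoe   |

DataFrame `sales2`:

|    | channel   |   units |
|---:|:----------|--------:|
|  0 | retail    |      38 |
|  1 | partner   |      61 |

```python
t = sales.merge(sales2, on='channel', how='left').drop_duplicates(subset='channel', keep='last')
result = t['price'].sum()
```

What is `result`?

195

merge on 'channel' (how='left') → 6 rows:
   price  discount  channel  rep  units
0     19        27   retail  Amy   38.0
1     68        28   retail  Amy   38.0
2     79         1  partner  Tom   61.0
3     75        13   retail  Uma   38.0
4     92         0      web  Amy    NaN
5     24         6   retail  Zoe   38.0
drop duplicate channel (keep=last):
   price  discount  channel  rep  units
2     79         1  partner  Tom   61.0
4     92         0      web  Amy    NaN
5     24         6   retail  Zoe   38.0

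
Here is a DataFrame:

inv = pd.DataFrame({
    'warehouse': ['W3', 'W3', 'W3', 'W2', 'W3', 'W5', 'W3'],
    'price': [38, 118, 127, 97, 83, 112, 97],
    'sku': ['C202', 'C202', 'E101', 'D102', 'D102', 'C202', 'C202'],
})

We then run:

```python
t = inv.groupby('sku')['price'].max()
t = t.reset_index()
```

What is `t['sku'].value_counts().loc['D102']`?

1

group by sku, max of price:
sku
C202    118
D102     97
E101    127
Name: price, dtype: int64
reset_index():
    sku  price
0  C202    118
1  D102     97
2  E101    127
value_counts of sku:
sku
C202    1
D102    1
E101    1
Name: count, dtype: int64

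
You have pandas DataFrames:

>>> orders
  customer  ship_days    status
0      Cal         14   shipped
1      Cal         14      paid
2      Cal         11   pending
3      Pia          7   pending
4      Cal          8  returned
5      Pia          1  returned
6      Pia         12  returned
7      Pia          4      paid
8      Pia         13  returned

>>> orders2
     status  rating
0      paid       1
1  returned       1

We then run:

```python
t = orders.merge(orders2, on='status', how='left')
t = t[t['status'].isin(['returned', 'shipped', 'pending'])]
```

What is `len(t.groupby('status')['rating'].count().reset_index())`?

3

merge on 'status' (how='left') → 9 rows:
  customer  ship_days    status  rating
0      Cal         14   shipped     NaN
1      Cal         14      paid     1.0
2      Cal         11   pending     NaN
3      Pia          7   pending     NaN
4      Cal          8  returned     1.0
5      Pia          1  returned     1.0
6      Pia         12  returned     1.0
7      Pia          4      paid     1.0
8      Pia         13  returned     1.0
filter rows where status in ['returned', 'shipped', 'pending']:
  customer  ship_days    status  rating
0      Cal         14   shipped     NaN
2      Cal         11   pending     NaN
3      Pia          7   pending     NaN
4      Cal          8  returned     1.0
5      Pia          1  returned     1.0
6      Pia         12  returned     1.0
8      Pia         13  returned     1.0
group by status, count of rating:
status
pending     0
returned    4
shipped     0
Name: rating, dtype: int64
reset_index():
     status  rating
0   pending       0
1  returned       4
2   shipped       0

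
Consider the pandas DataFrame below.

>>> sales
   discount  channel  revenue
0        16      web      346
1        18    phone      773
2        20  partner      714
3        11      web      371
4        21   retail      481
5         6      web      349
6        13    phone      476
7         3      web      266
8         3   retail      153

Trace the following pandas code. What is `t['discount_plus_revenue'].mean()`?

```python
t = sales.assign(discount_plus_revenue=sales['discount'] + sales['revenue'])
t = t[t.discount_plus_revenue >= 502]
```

add column discount_plus_revenue = sales['discount'] + sales['revenue']:
   discount  channel  revenue  discount_plus_revenue
0        16      web      346                    362
1        18    phone      773                    791
2        20  partner      714                    734
3        11      web      371                    382
4        21   retail      481                    502
5         6      web      349                    355
6        13    phone      476                    489
7         3      web      266                    269
8         3   retail      153                    156
filter rows where discount_plus_revenue >= 502:
   discount  channel  revenue  discount_plus_revenue
1        18    phone      773                    791
2        20  partner      714                    734
4        21   retail      481                    502
Hence 675.666666667.

675.666666667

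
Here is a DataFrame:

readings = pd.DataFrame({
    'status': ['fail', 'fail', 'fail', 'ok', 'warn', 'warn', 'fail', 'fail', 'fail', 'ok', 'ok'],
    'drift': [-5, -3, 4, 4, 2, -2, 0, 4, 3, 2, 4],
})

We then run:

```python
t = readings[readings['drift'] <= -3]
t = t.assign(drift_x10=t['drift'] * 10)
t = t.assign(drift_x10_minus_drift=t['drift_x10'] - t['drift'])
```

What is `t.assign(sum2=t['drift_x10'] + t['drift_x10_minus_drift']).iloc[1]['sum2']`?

-57

filter rows where drift <= -3:
  status  drift
0   fail     -5
1   fail     -3
add column drift_x10 = t['drift'] * 10:
  status  drift  drift_x10
0   fail     -5        -50
1   fail     -3        -30
add column drift_x10_minus_drift = t['drift_x10'] - t['drift']:
  status  drift  drift_x10  drift_x10_minus_drift
0   fail     -5        -50                    -45
1   fail     -3        -30                    -27
add column sum2 = t['drift_x10'] + t['drift_x10_minus_drift']:
  status  drift  drift_x10  drift_x10_minus_drift  sum2
0   fail     -5        -50                    -45   -95
1   fail     -3        -30                    -27   -57
Hence -57.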